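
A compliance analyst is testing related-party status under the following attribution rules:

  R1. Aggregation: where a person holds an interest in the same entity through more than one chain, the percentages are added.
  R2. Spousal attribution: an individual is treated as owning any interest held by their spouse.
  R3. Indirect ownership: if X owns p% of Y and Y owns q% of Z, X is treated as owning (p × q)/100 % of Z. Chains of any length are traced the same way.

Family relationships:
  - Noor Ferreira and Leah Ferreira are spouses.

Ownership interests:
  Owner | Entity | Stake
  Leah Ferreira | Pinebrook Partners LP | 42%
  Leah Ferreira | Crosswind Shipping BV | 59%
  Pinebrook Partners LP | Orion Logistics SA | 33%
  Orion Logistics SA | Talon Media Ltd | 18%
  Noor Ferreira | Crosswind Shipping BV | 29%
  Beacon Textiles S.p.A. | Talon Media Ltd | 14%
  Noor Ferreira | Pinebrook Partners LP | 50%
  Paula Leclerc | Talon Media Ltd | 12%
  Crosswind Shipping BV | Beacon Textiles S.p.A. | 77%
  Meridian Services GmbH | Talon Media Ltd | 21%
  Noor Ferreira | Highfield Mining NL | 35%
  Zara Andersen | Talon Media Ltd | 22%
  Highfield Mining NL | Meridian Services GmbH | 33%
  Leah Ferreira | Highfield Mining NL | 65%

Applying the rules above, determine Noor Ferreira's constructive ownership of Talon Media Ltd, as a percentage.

21.8812%

By spousal attribution (R2), Noor Ferreira is treated as also owning Leah Ferreira's interest in Crosswind Shipping BV, giving 29% + 59% = 88%.
By spousal attribution (R2), Noor Ferreira is treated as also owning Leah Ferreira's interest in Pinebrook Partners LP, giving 50% + 42% = 92%.
By spousal attribution (R2), Noor Ferreira is treated as also owning Leah Ferreira's interest in Highfield Mining NL, giving 35% + 65% = 100%.
Chain via Crosswind Shipping BV → Beacon Textiles S.p.A. (R3): 88% × 77% × 14% = 9.4864% of Talon Media Ltd.
Chain via Pinebrook Partners LP → Orion Logistics SA (R3): 92% × 33% × 18% = 5.4648% of Talon Media Ltd.
Chain via Highfield Mining NL → Meridian Services GmbH (R3): 100% × 33% × 21% = 6.93% of Talon Media Ltd.
Aggregating (R1): 9.4864% + 5.4648% + 6.93% = 21.8812%.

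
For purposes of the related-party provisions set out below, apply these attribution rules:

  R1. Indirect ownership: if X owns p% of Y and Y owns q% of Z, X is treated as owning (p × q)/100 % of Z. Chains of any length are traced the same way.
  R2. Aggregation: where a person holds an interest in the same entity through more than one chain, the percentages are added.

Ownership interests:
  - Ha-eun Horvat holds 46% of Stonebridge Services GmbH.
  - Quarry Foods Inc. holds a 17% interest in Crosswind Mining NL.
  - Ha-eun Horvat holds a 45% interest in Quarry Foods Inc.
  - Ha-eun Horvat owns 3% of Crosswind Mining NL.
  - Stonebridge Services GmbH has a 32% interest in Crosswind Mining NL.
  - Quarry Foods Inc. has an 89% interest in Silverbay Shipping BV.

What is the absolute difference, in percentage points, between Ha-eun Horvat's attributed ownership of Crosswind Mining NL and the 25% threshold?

0.37

Chain via Quarry Foods Inc. (R1): 45% × 17% = 7.65% of Crosswind Mining NL.
Chain via Stonebridge Services GmbH (R1): 46% × 32% = 14.72% of Crosswind Mining NL.
Direct interest in Crosswind Mining NL: 3%.
Aggregating (R2): 7.65% + 14.72% + 3% = 25.37%.
25.37% exceeds the 25% threshold by 0.37 percentage points.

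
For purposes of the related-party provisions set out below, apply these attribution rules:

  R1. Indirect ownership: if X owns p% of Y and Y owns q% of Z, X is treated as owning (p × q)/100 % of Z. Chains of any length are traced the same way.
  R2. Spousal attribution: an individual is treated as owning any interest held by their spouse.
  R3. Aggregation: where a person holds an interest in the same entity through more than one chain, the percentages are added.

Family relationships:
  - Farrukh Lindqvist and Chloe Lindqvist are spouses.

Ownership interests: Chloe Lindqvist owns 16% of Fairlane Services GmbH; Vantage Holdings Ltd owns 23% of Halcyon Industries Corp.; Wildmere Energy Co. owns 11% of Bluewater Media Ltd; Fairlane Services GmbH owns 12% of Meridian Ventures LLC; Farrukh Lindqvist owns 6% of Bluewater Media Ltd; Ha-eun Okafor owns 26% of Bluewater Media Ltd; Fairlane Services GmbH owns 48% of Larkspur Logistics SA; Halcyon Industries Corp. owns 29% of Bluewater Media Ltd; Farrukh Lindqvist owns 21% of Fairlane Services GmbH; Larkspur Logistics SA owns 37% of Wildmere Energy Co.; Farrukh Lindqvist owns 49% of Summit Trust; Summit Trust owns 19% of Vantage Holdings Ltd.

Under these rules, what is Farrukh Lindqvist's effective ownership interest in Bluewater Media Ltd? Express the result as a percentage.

By spousal attribution (R2), Farrukh Lindqvist is treated as also owning Chloe Lindqvist's interest in Fairlane Services GmbH, giving 21% + 16% = 37%.
Chain via Summit Trust → Vantage Holdings Ltd → Halcyon Industries Corp. (R1): 49% × 19% × 23% × 29% = 0.620977% of Bluewater Media Ltd.
Chain via Fairlane Services GmbH → Larkspur Logistics SA → Wildmere Energy Co. (R1): 37% × 48% × 37% × 11% = 0.722832% of Bluewater Media Ltd.
Direct interest in Bluewater Media Ltd: 6%.
Aggregating (R3): 0.620977% + 0.722832% + 6% = 7.343809%.

7.343809%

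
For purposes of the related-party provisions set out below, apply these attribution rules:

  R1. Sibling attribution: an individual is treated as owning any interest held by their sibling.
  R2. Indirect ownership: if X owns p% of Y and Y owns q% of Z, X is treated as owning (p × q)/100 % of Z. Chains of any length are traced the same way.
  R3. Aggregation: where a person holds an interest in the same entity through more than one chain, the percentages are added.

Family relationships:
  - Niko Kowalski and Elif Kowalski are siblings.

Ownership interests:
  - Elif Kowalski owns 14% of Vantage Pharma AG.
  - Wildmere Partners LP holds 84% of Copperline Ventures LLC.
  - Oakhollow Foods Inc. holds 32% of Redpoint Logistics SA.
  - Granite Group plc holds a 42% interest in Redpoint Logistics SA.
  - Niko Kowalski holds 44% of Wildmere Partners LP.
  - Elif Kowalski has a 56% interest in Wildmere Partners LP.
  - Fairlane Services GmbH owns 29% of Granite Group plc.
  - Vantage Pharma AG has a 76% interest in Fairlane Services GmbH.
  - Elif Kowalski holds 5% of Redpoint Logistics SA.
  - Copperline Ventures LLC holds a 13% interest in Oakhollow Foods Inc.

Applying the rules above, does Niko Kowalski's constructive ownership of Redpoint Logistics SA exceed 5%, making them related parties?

Yes

By sibling attribution (R1), Niko Kowalski is treated as also owning Elif Kowalski's interest in Wildmere Partners LP, giving 44% + 56% = 100%.
By sibling attribution (R1), Niko Kowalski is treated as owning Elif Kowalski's 14% interest in Vantage Pharma AG.
By sibling attribution (R1), Niko Kowalski is treated as owning Elif Kowalski's 5% interest in Redpoint Logistics SA.
Chain via Wildmere Partners LP → Copperline Ventures LLC → Oakhollow Foods Inc. (R2): 100% × 84% × 13% × 32% = 3.4944% of Redpoint Logistics SA.
Chain via Vantage Pharma AG → Fairlane Services GmbH → Granite Group plc (R2): 14% × 76% × 29% × 42% = 1.295952% of Redpoint Logistics SA.
Direct interest in Redpoint Logistics SA: 5%.
Aggregating (R3): 3.4944% + 1.295952% + 5% = 9.790352%.
9.790352% exceeds the 5% threshold, so Niko is a related party to Redpoint Logistics SA.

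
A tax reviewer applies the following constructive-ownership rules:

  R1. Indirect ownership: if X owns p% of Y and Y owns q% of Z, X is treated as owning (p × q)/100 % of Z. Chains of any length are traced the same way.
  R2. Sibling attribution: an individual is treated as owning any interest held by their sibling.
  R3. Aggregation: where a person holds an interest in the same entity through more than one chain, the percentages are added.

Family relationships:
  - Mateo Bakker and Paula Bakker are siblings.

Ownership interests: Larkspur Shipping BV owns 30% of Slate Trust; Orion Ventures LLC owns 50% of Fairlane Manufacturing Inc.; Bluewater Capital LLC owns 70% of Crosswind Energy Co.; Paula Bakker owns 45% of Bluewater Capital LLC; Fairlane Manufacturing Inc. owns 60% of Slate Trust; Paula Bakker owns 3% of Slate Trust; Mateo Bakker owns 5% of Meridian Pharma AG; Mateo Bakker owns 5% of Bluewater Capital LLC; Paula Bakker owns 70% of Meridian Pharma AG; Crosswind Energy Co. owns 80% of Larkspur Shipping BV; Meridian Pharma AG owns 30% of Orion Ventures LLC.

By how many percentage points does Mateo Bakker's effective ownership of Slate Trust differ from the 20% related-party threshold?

1.85

By sibling attribution (R2), Mateo Bakker is treated as also owning Paula Bakker's interest in Bluewater Capital LLC, giving 5% + 45% = 50%.
By sibling attribution (R2), Mateo Bakker is treated as also owning Paula Bakker's interest in Meridian Pharma AG, giving 5% + 70% = 75%.
By sibling attribution (R2), Mateo Bakker is treated as owning Paula Bakker's 3% interest in Slate Trust.
Chain via Bluewater Capital LLC → Crosswind Energy Co. → Larkspur Shipping BV (R1): 50% × 70% × 80% × 30% = 8.4% of Slate Trust.
Chain via Meridian Pharma AG → Orion Ventures LLC → Fairlane Manufacturing Inc. (R1): 75% × 30% × 50% × 60% = 6.75% of Slate Trust.
Direct interest in Slate Trust: 3%.
Aggregating (R3): 8.4% + 6.75% + 3% = 18.15%.
18.15% falls short of the 20% threshold by 1.85 percentage points.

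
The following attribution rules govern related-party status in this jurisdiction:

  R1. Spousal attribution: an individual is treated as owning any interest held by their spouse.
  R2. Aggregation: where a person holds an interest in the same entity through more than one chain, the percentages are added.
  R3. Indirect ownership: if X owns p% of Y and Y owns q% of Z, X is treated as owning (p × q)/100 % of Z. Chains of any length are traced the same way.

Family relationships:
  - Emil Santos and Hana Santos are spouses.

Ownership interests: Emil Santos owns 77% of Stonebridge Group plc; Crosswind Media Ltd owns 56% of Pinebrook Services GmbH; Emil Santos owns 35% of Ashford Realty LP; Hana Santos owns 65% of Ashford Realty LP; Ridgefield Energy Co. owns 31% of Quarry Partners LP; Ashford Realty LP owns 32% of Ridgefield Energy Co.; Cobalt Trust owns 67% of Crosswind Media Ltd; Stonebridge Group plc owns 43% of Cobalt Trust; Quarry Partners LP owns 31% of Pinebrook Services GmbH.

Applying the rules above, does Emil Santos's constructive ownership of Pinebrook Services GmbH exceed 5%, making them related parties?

By spousal attribution (R1), Emil Santos is treated as also owning Hana Santos's interest in Ashford Realty LP, giving 35% + 65% = 100%.
Chain via Stonebridge Group plc → Cobalt Trust → Crosswind Media Ltd (R3): 77% × 43% × 67% × 56% = 12.422872% of Pinebrook Services GmbH.
Chain via Ashford Realty LP → Ridgefield Energy Co. → Quarry Partners LP (R3): 100% × 32% × 31% × 31% = 3.0752% of Pinebrook Services GmbH.
Aggregating (R2): 12.422872% + 3.0752% = 15.498072%.
15.498072% exceeds the 5% threshold, so Emil is a related party to Pinebrook Services GmbH.

Yes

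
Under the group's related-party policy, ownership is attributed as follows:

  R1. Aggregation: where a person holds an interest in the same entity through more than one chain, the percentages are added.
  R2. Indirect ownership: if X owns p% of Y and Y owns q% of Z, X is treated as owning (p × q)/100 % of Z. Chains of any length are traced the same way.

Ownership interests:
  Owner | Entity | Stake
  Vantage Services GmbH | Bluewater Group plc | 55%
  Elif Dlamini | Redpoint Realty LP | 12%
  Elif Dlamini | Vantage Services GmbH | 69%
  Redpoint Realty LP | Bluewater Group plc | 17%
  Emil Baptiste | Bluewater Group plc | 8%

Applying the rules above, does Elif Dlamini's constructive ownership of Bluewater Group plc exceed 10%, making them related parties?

Yes

Chain via Vantage Services GmbH (R2): 69% × 55% = 37.95% of Bluewater Group plc.
Chain via Redpoint Realty LP (R2): 12% × 17% = 2.04% of Bluewater Group plc.
Aggregating (R1): 37.95% + 2.04% = 39.99%.
39.99% exceeds the 10% threshold, so Elif is a related party to Bluewater Group plc.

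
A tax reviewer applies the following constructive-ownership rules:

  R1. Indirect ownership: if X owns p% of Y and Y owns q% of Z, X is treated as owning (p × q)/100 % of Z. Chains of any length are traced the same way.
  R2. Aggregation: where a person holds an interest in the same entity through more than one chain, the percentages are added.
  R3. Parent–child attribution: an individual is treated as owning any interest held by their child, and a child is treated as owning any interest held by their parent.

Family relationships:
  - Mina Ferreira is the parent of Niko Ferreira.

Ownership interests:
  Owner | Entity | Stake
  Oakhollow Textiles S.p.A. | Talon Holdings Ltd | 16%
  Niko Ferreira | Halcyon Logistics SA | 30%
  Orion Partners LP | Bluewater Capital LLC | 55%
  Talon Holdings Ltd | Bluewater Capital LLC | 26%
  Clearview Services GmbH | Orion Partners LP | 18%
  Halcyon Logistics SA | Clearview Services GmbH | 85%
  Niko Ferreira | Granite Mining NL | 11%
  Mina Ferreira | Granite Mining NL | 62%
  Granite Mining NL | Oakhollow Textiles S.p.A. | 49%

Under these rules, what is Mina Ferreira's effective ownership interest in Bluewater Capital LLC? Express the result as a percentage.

By parent–child attribution (R3), Mina Ferreira is treated as also owning Niko Ferreira's interest in Granite Mining NL, giving 62% + 11% = 73%.
By parent–child attribution (R3), Mina Ferreira is treated as owning Niko Ferreira's 30% interest in Halcyon Logistics SA.
Chain via Granite Mining NL → Oakhollow Textiles S.p.A. → Talon Holdings Ltd (R1): 73% × 49% × 16% × 26% = 1.488032% of Bluewater Capital LLC.
Chain via Halcyon Logistics SA → Clearview Services GmbH → Orion Partners LP (R1): 30% × 85% × 18% × 55% = 2.5245% of Bluewater Capital LLC.
Aggregating (R2): 1.488032% + 2.5245% = 4.012532%.

4.012532%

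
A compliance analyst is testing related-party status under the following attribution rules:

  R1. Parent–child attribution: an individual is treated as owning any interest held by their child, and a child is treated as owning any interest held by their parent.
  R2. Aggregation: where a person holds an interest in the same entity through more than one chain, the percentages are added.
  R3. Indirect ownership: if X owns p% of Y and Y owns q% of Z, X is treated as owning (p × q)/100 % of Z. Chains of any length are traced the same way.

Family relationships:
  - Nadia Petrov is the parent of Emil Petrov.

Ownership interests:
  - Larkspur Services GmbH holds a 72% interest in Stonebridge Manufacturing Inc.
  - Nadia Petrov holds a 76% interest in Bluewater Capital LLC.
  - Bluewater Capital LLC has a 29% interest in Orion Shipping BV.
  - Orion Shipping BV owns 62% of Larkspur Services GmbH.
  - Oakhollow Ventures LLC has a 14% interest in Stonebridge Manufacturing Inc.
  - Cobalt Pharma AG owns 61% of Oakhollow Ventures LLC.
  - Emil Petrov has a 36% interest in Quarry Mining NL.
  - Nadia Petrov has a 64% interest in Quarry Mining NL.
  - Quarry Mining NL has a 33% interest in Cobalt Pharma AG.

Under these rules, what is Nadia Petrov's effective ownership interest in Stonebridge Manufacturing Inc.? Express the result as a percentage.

By parent–child attribution (R1), Nadia Petrov is treated as also owning Emil Petrov's interest in Quarry Mining NL, giving 64% + 36% = 100%.
Chain via Bluewater Capital LLC → Orion Shipping BV → Larkspur Services GmbH (R3): 76% × 29% × 62% × 72% = 9.838656% of Stonebridge Manufacturing Inc.
Chain via Quarry Mining NL → Cobalt Pharma AG → Oakhollow Ventures LLC (R3): 100% × 33% × 61% × 14% = 2.8182% of Stonebridge Manufacturing Inc.
Aggregating (R2): 9.838656% + 2.8182% = 12.656856%.

12.656856%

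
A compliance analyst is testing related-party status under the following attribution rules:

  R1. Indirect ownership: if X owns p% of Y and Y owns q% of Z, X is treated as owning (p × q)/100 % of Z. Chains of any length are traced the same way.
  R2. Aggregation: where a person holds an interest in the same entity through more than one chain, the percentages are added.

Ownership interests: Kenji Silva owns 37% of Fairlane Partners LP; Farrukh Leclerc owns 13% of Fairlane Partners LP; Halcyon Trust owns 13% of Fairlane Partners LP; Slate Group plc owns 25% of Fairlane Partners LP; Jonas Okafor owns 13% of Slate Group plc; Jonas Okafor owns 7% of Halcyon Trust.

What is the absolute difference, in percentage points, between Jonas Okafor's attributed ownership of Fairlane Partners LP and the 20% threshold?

Chain via Halcyon Trust (R1): 7% × 13% = 0.91% of Fairlane Partners LP.
Chain via Slate Group plc (R1): 13% × 25% = 3.25% of Fairlane Partners LP.
Aggregating (R2): 0.91% + 3.25% = 4.16%.
4.16% falls short of the 20% threshold by 15.84 percentage points.

15.84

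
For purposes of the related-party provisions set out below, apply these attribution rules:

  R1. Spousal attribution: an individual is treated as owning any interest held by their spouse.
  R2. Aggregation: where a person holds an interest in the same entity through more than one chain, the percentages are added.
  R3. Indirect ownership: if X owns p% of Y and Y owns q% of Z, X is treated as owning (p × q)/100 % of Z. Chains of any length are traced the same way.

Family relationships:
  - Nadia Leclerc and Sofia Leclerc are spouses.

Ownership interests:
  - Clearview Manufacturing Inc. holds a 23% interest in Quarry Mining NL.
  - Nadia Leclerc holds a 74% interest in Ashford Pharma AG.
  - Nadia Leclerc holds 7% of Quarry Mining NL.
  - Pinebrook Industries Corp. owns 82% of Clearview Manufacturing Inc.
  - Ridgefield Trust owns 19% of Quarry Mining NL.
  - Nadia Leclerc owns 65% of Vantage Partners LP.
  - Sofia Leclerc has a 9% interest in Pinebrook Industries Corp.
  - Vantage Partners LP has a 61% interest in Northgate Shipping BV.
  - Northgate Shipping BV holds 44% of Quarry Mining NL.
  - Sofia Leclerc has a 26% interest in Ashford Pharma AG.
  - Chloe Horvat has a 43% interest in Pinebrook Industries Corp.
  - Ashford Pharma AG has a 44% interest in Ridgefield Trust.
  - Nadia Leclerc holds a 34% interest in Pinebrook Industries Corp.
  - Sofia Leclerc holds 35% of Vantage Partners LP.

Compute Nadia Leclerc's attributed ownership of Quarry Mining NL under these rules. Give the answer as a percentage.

By spousal attribution (R1), Nadia Leclerc is treated as also owning Sofia Leclerc's interest in Ashford Pharma AG, giving 74% + 26% = 100%.
By spousal attribution (R1), Nadia Leclerc is treated as also owning Sofia Leclerc's interest in Vantage Partners LP, giving 65% + 35% = 100%.
By spousal attribution (R1), Nadia Leclerc is treated as also owning Sofia Leclerc's interest in Pinebrook Industries Corp, giving 34% + 9% = 43%.
Chain via Ashford Pharma AG → Ridgefield Trust (R3): 100% × 44% × 19% = 8.36% of Quarry Mining NL.
Chain via Vantage Partners LP → Northgate Shipping BV (R3): 100% × 61% × 44% = 26.84% of Quarry Mining NL.
Chain via Pinebrook Industries Corp. → Clearview Manufacturing Inc. (R3): 43% × 82% × 23% = 8.1098% of Quarry Mining NL.
Direct interest in Quarry Mining NL: 7%.
Aggregating (R2): 8.36% + 26.84% + 8.1098% + 7% = 50.3098%.

50.3098%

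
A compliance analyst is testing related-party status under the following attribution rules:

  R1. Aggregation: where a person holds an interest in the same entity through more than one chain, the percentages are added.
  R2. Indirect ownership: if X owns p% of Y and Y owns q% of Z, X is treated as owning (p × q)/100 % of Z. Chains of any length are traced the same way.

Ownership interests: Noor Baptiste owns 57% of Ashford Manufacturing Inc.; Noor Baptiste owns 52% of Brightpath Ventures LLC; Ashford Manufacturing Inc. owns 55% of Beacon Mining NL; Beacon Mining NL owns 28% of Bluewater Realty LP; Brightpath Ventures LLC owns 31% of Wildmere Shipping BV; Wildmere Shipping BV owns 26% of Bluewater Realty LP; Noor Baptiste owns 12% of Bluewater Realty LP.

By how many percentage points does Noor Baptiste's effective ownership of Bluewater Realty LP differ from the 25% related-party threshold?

Chain via Ashford Manufacturing Inc. → Beacon Mining NL (R2): 57% × 55% × 28% = 8.778% of Bluewater Realty LP.
Chain via Brightpath Ventures LLC → Wildmere Shipping BV (R2): 52% × 31% × 26% = 4.1912% of Bluewater Realty LP.
Direct interest in Bluewater Realty LP: 12%.
Aggregating (R1): 8.778% + 4.1912% + 12% = 24.9692%.
24.9692% falls short of the 25% threshold by 0.0308 percentage points.

0.0308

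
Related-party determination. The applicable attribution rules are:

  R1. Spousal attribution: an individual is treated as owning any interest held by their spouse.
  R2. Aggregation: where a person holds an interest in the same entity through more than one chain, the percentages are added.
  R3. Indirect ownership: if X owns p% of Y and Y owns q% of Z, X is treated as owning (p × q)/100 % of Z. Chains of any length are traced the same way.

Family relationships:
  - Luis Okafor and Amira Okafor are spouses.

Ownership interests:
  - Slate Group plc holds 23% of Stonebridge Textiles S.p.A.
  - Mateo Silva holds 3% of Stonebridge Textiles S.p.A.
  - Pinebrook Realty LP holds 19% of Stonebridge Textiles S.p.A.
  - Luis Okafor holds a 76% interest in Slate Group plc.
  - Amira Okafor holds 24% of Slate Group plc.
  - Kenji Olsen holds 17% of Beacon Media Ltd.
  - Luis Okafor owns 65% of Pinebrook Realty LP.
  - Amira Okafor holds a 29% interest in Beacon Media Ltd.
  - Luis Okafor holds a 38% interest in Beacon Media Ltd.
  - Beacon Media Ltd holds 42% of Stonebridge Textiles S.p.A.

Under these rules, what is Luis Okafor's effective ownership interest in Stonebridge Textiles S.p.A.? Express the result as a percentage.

63.49%

By spousal attribution (R1), Luis Okafor is treated as also owning Amira Okafor's interest in Slate Group plc, giving 76% + 24% = 100%.
By spousal attribution (R1), Luis Okafor is treated as also owning Amira Okafor's interest in Beacon Media Ltd, giving 38% + 29% = 67%.
Chain via Pinebrook Realty LP (R3): 65% × 19% = 12.35% of Stonebridge Textiles S.p.A.
Chain via Slate Group plc (R3): 100% × 23% = 23% of Stonebridge Textiles S.p.A.
Chain via Beacon Media Ltd (R3): 67% × 42% = 28.14% of Stonebridge Textiles S.p.A.
Aggregating (R2): 12.35% + 23% + 28.14% = 63.49%.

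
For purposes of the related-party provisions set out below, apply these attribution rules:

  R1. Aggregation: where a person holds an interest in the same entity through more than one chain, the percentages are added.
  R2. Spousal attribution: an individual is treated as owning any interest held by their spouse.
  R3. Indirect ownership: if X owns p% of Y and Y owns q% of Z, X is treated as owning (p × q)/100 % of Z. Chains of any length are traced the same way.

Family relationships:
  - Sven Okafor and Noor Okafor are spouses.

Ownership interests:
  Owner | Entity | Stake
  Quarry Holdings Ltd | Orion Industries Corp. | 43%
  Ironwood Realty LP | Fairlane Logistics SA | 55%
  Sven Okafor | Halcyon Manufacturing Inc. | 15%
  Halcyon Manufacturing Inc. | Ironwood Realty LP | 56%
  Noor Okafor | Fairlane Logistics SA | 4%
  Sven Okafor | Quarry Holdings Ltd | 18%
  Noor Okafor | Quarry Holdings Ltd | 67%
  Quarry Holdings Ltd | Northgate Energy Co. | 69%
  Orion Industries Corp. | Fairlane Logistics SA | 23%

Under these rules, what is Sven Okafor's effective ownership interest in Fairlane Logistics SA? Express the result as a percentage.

17.0265%

By spousal attribution (R2), Sven Okafor is treated as also owning Noor Okafor's interest in Quarry Holdings Ltd, giving 18% + 67% = 85%.
By spousal attribution (R2), Sven Okafor is treated as owning Noor Okafor's 4% interest in Fairlane Logistics SA.
Chain via Quarry Holdings Ltd → Orion Industries Corp. (R3): 85% × 43% × 23% = 8.4065% of Fairlane Logistics SA.
Chain via Halcyon Manufacturing Inc. → Ironwood Realty LP (R3): 15% × 56% × 55% = 4.62% of Fairlane Logistics SA.
Direct interest in Fairlane Logistics SA: 4%.
Aggregating (R1): 8.4065% + 4.62% + 4% = 17.0265%.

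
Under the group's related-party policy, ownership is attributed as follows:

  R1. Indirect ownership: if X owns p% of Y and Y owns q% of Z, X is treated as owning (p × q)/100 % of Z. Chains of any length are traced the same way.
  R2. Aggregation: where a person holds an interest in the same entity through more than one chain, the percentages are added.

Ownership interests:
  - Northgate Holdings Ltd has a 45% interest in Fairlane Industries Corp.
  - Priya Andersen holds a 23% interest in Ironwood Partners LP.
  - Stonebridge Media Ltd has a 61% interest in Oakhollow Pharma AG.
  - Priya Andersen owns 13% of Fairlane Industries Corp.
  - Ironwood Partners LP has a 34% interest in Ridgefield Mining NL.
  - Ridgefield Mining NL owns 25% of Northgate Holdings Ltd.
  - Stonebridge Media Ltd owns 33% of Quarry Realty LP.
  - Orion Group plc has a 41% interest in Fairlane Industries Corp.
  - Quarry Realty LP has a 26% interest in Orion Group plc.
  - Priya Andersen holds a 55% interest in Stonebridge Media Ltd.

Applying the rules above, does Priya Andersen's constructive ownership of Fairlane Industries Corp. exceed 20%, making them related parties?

No

Chain via Ironwood Partners LP → Ridgefield Mining NL → Northgate Holdings Ltd (R1): 23% × 34% × 25% × 45% = 0.87975% of Fairlane Industries Corp.
Chain via Stonebridge Media Ltd → Quarry Realty LP → Orion Group plc (R1): 55% × 33% × 26% × 41% = 1.93479% of Fairlane Industries Corp.
Direct interest in Fairlane Industries Corp: 13%.
Aggregating (R2): 0.87975% + 1.93479% + 13% = 15.81454%.
15.81454% does not exceed the 20% threshold, so Priya is not a related party to Fairlane Industries Corp.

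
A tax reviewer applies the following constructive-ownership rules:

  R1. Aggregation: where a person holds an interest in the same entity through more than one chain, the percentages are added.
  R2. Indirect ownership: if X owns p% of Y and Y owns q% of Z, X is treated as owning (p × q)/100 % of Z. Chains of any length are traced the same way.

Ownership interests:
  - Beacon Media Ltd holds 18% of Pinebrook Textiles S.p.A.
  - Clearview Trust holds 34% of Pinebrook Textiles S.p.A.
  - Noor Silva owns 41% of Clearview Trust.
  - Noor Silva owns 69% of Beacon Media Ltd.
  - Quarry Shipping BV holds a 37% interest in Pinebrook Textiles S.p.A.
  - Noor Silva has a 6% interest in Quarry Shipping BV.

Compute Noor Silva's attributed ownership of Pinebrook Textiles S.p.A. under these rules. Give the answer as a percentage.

Chain via Beacon Media Ltd (R2): 69% × 18% = 12.42% of Pinebrook Textiles S.p.A.
Chain via Quarry Shipping BV (R2): 6% × 37% = 2.22% of Pinebrook Textiles S.p.A.
Chain via Clearview Trust (R2): 41% × 34% = 13.94% of Pinebrook Textiles S.p.A.
Aggregating (R1): 12.42% + 2.22% + 13.94% = 28.58%.

28.58%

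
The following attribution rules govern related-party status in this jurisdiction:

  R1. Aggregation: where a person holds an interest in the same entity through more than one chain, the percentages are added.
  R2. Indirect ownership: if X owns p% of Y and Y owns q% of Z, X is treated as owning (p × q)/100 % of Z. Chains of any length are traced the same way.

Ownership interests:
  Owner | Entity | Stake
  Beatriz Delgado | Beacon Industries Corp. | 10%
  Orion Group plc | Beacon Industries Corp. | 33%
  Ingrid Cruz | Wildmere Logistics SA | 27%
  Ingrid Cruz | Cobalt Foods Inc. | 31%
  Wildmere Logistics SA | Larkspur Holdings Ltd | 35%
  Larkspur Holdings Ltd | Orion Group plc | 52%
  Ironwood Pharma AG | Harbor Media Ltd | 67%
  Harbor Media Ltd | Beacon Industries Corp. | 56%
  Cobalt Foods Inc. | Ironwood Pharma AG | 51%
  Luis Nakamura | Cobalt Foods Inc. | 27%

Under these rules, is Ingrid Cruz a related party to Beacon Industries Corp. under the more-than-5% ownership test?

Yes

Chain via Cobalt Foods Inc. → Ironwood Pharma AG → Harbor Media Ltd (R2): 31% × 51% × 67% × 56% = 5.931912% of Beacon Industries Corp.
Chain via Wildmere Logistics SA → Larkspur Holdings Ltd → Orion Group plc (R2): 27% × 35% × 52% × 33% = 1.62162% of Beacon Industries Corp.
Aggregating (R1): 5.931912% + 1.62162% = 7.553532%.
7.553532% exceeds the 5% threshold, so Ingrid is a related party to Beacon Industries Corp.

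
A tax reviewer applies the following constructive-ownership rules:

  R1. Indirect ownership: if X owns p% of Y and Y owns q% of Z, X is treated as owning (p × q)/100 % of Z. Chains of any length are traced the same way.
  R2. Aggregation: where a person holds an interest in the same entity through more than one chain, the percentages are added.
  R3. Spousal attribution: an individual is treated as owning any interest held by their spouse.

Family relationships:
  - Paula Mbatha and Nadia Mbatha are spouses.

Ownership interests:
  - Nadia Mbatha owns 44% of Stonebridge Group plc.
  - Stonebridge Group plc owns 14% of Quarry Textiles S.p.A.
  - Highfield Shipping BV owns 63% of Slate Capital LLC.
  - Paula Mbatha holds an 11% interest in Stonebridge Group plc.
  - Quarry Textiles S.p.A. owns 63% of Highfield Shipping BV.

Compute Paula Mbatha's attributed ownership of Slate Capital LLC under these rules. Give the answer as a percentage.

By spousal attribution (R3), Paula Mbatha is treated as also owning Nadia Mbatha's interest in Stonebridge Group plc, giving 11% + 44% = 55%.
Chain via Stonebridge Group plc → Quarry Textiles S.p.A. → Highfield Shipping BV (R1): 55% × 14% × 63% × 63% = 3.05613% of Slate Capital LLC.

3.05613%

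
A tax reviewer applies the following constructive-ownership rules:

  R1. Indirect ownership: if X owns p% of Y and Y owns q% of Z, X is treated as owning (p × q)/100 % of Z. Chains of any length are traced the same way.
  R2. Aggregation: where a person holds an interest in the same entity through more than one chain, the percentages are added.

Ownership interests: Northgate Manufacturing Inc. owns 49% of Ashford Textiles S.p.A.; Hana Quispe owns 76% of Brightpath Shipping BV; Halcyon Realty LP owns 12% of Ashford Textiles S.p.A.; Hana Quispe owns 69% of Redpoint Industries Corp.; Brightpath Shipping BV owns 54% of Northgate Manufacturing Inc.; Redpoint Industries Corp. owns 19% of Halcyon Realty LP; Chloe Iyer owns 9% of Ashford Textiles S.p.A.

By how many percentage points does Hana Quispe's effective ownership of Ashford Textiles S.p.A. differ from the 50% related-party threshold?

28.3172

Chain via Redpoint Industries Corp. → Halcyon Realty LP (R1): 69% × 19% × 12% = 1.5732% of Ashford Textiles S.p.A.
Chain via Brightpath Shipping BV → Northgate Manufacturing Inc. (R1): 76% × 54% × 49% = 20.1096% of Ashford Textiles S.p.A.
Aggregating (R2): 1.5732% + 20.1096% = 21.6828%.
21.6828% falls short of the 50% threshold by 28.3172 percentage points.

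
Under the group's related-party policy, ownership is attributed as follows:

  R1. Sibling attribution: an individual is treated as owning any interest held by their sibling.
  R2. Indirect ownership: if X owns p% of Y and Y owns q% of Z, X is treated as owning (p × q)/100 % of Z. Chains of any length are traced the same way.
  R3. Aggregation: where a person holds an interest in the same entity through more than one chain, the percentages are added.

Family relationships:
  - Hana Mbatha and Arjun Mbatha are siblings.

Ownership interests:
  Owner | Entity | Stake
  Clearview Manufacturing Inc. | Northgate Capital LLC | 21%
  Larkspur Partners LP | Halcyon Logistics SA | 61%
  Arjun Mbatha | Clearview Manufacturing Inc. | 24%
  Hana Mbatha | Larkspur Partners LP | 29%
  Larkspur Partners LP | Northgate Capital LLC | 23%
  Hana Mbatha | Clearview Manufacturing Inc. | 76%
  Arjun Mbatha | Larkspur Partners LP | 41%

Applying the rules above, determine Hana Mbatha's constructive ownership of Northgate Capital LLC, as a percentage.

By sibling attribution (R1), Hana Mbatha is treated as also owning Arjun Mbatha's interest in Larkspur Partners LP, giving 29% + 41% = 70%.
By sibling attribution (R1), Hana Mbatha is treated as also owning Arjun Mbatha's interest in Clearview Manufacturing Inc, giving 76% + 24% = 100%.
Chain via Larkspur Partners LP (R2): 70% × 23% = 16.1% of Northgate Capital LLC.
Chain via Clearview Manufacturing Inc. (R2): 100% × 21% = 21% of Northgate Capital LLC.
Aggregating (R3): 16.1% + 21% = 37.1%.

37.1%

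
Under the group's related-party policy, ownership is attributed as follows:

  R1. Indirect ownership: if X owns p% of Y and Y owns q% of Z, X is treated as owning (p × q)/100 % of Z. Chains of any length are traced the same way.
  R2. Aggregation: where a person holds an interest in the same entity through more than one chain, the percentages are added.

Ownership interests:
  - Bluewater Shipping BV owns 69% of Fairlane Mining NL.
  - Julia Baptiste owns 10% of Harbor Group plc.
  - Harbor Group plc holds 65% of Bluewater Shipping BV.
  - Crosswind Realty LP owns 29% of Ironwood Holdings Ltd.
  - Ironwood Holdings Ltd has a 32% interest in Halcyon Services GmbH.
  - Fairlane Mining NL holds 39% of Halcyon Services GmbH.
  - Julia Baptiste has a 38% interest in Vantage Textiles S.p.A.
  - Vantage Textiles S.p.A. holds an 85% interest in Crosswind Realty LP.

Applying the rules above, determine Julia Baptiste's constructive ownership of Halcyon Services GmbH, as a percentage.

Chain via Harbor Group plc → Bluewater Shipping BV → Fairlane Mining NL (R1): 10% × 65% × 69% × 39% = 1.74915% of Halcyon Services GmbH.
Chain via Vantage Textiles S.p.A. → Crosswind Realty LP → Ironwood Holdings Ltd (R1): 38% × 85% × 29% × 32% = 2.99744% of Halcyon Services GmbH.
Aggregating (R2): 1.74915% + 2.99744% = 4.74659%.

4.74659%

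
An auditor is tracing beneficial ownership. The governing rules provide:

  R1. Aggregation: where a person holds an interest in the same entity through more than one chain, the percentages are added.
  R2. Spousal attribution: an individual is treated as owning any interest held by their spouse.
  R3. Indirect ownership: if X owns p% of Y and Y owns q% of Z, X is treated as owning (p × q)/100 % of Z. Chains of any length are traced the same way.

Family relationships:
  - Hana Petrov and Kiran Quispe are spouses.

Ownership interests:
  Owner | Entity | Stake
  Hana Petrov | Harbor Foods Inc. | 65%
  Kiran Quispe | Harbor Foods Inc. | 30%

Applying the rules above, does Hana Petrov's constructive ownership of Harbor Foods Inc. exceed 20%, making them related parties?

By spousal attribution (R2), Hana Petrov is treated as also owning Kiran Quispe's interest in Harbor Foods Inc, giving 65% + 30% = 95%.
Direct interest in Harbor Foods Inc: 95%.
95% exceeds the 20% threshold, so Hana is a related party to Harbor Foods Inc.

Yes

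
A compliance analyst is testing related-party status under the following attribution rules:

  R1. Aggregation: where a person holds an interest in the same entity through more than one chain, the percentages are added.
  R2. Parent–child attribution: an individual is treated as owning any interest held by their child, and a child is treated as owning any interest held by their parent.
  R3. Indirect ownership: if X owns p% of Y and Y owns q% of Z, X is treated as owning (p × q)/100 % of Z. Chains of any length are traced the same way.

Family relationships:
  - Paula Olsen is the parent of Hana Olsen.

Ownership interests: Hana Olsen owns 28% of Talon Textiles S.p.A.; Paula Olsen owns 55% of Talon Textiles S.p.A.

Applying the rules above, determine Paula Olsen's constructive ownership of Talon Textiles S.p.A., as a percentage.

83%

By parent–child attribution (R2), Paula Olsen is treated as also owning Hana Olsen's interest in Talon Textiles S.p.A, giving 55% + 28% = 83%.
Direct interest in Talon Textiles S.p.A: 83%.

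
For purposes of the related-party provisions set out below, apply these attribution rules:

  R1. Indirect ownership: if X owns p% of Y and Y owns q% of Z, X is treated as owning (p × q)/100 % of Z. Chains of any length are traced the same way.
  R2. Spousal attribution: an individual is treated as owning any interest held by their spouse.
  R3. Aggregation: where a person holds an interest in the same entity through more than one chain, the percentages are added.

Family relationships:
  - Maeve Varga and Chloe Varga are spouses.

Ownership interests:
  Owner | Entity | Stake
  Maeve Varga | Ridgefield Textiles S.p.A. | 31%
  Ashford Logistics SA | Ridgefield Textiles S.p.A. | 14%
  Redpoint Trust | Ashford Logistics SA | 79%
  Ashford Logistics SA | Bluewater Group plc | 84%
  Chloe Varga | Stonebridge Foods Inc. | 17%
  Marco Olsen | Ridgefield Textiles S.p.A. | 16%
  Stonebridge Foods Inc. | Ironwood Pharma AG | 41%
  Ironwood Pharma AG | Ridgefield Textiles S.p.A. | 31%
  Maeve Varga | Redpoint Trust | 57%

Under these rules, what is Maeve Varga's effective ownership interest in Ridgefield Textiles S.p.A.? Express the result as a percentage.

By spousal attribution (R2), Maeve Varga is treated as owning Chloe Varga's 17% interest in Stonebridge Foods Inc.
Chain via Redpoint Trust → Ashford Logistics SA (R1): 57% × 79% × 14% = 6.3042% of Ridgefield Textiles S.p.A.
Direct interest in Ridgefield Textiles S.p.A: 31%.
Chain via Stonebridge Foods Inc. → Ironwood Pharma AG (R1): 17% × 41% × 31% = 2.1607% of Ridgefield Textiles S.p.A.
Aggregating (R3): 6.3042% + 31% + 2.1607% = 39.4649%.

39.4649%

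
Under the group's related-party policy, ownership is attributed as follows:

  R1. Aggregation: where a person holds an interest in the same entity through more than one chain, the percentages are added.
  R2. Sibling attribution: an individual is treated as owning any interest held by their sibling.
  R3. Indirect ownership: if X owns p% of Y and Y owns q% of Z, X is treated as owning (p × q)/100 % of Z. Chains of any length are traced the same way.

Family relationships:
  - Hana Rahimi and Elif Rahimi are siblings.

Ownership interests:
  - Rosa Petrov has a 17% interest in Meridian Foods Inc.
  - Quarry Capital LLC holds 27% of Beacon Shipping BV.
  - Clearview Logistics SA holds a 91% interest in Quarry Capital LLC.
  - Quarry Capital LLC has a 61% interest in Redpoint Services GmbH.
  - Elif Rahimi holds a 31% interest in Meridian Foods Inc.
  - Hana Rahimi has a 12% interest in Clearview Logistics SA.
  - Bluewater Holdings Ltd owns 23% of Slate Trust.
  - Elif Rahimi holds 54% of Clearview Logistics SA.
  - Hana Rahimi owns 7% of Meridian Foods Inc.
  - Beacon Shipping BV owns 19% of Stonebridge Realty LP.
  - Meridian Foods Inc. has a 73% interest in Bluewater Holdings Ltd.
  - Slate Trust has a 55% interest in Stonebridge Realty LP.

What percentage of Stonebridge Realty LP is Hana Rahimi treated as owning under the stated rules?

By sibling attribution (R2), Hana Rahimi is treated as also owning Elif Rahimi's interest in Clearview Logistics SA, giving 12% + 54% = 66%.
By sibling attribution (R2), Hana Rahimi is treated as also owning Elif Rahimi's interest in Meridian Foods Inc, giving 7% + 31% = 38%.
Chain via Clearview Logistics SA → Quarry Capital LLC → Beacon Shipping BV (R3): 66% × 91% × 27% × 19% = 3.081078% of Stonebridge Realty LP.
Chain via Meridian Foods Inc. → Bluewater Holdings Ltd → Slate Trust (R3): 38% × 73% × 23% × 55% = 3.50911% of Stonebridge Realty LP.
Aggregating (R1): 3.081078% + 3.50911% = 6.590188%.

6.590188%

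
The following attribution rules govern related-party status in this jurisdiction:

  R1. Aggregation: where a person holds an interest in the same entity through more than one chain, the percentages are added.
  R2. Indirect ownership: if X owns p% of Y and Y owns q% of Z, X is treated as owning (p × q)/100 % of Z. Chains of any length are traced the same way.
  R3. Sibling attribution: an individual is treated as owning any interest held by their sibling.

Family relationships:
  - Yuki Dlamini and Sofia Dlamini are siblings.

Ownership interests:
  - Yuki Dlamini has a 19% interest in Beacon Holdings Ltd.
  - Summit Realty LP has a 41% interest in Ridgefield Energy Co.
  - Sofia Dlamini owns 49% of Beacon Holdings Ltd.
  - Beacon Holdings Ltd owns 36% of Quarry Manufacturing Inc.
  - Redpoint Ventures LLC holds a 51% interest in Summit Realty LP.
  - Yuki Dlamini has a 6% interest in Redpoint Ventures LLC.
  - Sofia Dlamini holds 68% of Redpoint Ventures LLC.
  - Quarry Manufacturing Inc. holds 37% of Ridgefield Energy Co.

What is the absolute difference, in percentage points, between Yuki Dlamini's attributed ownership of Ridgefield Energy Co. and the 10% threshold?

14.531

By sibling attribution (R3), Yuki Dlamini is treated as also owning Sofia Dlamini's interest in Redpoint Ventures LLC, giving 6% + 68% = 74%.
By sibling attribution (R3), Yuki Dlamini is treated as also owning Sofia Dlamini's interest in Beacon Holdings Ltd, giving 19% + 49% = 68%.
Chain via Redpoint Ventures LLC → Summit Realty LP (R2): 74% × 51% × 41% = 15.4734% of Ridgefield Energy Co.
Chain via Beacon Holdings Ltd → Quarry Manufacturing Inc. (R2): 68% × 36% × 37% = 9.0576% of Ridgefield Energy Co.
Aggregating (R1): 15.4734% + 9.0576% = 24.531%.
24.531% exceeds the 10% threshold by 14.531 percentage points.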